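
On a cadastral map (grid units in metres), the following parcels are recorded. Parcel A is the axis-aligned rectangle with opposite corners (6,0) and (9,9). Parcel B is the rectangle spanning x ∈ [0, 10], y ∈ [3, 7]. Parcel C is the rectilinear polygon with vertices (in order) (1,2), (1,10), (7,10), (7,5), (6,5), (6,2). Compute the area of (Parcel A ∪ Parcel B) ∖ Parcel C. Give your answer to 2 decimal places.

31.00

|Parcel A ∪ Parcel B| = 55.
|(Parcel A ∪ Parcel B) ∩ Parcel C| = 24.
|(Parcel A ∪ Parcel B) ∖ Parcel C| = 55 − 24 = 31.00.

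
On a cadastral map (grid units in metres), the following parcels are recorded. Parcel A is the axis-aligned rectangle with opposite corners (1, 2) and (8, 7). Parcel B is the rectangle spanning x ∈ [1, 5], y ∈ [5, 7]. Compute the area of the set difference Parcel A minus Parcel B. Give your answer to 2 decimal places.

|Parcel A∩Parcel B|: x∈[1,5], y∈[5,7] → 4·2 = 8.
|Parcel A| = 35.
|Parcel A ∖ Parcel B| = |Parcel A| − |Parcel A∩Parcel B| = 35 − 8 = 27.00.

27.00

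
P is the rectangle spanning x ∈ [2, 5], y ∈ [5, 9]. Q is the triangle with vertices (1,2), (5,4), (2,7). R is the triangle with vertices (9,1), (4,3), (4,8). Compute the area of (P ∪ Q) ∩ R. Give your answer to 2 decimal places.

|P ∪ Q| = 19.
|(P ∪ Q) ∩ R| = 3.05.

3.05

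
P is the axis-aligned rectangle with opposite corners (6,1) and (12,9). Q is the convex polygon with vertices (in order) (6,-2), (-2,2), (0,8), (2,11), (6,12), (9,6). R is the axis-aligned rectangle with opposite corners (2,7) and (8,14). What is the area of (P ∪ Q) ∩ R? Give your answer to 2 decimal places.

24.25

The region (P ∪ Q) ∩ R is the polygon with vertices (6,12), (7.5,9), (8,9), (8,7), (2,7), (2,11).
By the shoelace formula its area is 24.25.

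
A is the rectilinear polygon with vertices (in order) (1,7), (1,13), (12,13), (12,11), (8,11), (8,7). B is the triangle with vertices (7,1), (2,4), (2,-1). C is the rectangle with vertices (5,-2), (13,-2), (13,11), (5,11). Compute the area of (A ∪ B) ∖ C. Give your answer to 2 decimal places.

|A ∪ B| = 62.5.
|(A ∪ B) ∩ C| = 14.
|(A ∪ B) ∖ C| = 62.5 − 14 = 48.50.

48.50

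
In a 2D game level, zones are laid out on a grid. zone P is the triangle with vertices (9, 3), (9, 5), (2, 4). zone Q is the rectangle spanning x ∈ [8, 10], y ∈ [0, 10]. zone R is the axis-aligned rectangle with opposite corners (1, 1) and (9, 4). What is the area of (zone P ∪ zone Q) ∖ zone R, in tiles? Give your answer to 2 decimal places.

|zone P ∪ zone Q| = 25.1429.
|(zone P ∪ zone Q) ∩ zone R| = 5.5714.
|(zone P ∪ zone Q) ∖ zone R| = 25.1429 − 5.5714 = 19.57.

19.57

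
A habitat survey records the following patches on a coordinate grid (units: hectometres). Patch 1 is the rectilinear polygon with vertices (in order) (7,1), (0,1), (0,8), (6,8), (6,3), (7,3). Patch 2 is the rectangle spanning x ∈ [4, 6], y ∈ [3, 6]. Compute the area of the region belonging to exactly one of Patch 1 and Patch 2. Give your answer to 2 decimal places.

|Patch 1| = 44, |Patch 2| = 6, |Patch 1∩Patch 2| = 6.
|Patch 1 △ Patch 2| = |Patch 1| + |Patch 2| − 2·|Patch 1∩Patch 2| = 44 + 6 − 12 = 38.00.

38.00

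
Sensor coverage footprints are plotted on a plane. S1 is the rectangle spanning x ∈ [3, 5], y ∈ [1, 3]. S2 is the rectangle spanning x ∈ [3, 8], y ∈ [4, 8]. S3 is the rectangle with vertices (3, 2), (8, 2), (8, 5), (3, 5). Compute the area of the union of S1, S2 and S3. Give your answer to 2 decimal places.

32.00

By inclusion–exclusion:
Individual areas: |S1| = 4, |S2| = 20, |S3| = 15.
|S1∩S2| = 0 (no overlap).
|S1∩S3|: x∈[3,5], y∈[2,3] → 2·1 = 2.
|S2∩S3|: x∈[3,8], y∈[4,5] → 5·1 = 5.
|S1∩S2∩S3| = 0.
|S1 ∪ S2 ∪ S3| = 39 − 7 + 0 = 32.00.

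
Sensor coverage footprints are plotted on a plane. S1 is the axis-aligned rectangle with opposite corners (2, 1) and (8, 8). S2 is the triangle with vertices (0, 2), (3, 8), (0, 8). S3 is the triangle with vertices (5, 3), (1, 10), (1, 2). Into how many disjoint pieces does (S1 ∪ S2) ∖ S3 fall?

2

(S1 ∪ S2) ∖ S3 splits into 2 disjoint pieces (area 33.0179, area 5).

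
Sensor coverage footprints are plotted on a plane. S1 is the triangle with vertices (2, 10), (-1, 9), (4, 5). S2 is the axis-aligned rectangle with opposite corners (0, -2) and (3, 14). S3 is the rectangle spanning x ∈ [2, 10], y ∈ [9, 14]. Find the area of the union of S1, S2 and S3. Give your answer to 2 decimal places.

By inclusion–exclusion:
Individual areas: |S1| = 8.5, |S2| = 48, |S3| = 40.
|S1∩S2| = 7.0833.
|S1∩S3| = 0.2.
|S2∩S3|: x∈[2,3], y∈[9,14] → 1·5 = 5.
|S1∩S2∩S3| = 0.2.
|S1 ∪ S2 ∪ S3| = 96.5 − 12.2833 + 0.2 = 84.42.

84.42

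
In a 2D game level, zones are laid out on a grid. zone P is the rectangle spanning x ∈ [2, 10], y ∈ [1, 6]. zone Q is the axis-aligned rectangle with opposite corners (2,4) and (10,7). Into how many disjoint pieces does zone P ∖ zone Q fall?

zone P ∖ zone Q is a single connected region.

1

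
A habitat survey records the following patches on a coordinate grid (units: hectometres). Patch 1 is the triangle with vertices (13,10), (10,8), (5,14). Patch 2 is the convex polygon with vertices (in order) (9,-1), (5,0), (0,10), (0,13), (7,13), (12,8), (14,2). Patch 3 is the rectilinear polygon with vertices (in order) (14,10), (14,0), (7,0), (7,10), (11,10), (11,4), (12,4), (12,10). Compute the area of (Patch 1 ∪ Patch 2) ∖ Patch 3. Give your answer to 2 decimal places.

|Patch 1 ∪ Patch 2| = 134.8833.
|(Patch 1 ∪ Patch 2) ∩ Patch 3| = 51.
|(Patch 1 ∪ Patch 2) ∖ Patch 3| = 134.8833 − 51 = 83.88.

83.88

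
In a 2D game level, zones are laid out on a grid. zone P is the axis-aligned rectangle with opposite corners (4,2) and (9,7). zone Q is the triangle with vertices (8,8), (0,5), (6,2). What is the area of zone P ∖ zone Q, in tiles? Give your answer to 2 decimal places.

|zone P| = 25, |zone P∩zone Q| = 12.8333.
|zone P ∖ zone Q| = |zone P| − |zone P∩zone Q| = 25 − 12.8333 = 12.17.

12.17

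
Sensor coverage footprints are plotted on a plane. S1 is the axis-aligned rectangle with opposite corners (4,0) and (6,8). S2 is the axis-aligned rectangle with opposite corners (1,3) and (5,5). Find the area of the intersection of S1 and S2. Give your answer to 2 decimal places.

|S1∩S2|: x∈[4,5], y∈[3,5] → 1·2 = 2.

2.00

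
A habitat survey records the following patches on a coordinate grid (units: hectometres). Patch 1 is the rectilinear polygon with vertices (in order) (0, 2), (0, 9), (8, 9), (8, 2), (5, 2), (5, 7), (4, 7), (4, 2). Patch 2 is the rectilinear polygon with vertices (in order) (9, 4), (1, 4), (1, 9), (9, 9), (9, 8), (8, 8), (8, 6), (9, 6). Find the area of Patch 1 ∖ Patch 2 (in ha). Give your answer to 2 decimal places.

|Patch 1| = 51, |Patch 1∩Patch 2| = 32.
|Patch 1 ∖ Patch 2| = |Patch 1| − |Patch 1∩Patch 2| = 51 − 32 = 19.00.

19.00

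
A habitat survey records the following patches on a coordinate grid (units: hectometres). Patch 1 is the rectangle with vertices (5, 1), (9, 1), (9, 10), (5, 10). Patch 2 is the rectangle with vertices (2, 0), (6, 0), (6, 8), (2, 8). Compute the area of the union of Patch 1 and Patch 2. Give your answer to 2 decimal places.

61.00

By inclusion–exclusion:
Individual areas: |Patch 1| = 36, |Patch 2| = 32.
|Patch 1∩Patch 2|: x∈[5,6], y∈[1,8] → 1·7 = 7.
|Patch 1 ∪ Patch 2| = 68 − 7 = 61.00.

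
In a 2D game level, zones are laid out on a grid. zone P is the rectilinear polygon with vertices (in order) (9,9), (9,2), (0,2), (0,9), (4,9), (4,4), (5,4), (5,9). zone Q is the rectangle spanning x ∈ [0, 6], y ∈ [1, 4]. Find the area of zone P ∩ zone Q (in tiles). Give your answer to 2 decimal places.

12.00

The intersection is the polygon with vertices (0,2), (0,4), (4,4), (5,4), (6,4), (6,2).
By the shoelace formula its area is 12.00.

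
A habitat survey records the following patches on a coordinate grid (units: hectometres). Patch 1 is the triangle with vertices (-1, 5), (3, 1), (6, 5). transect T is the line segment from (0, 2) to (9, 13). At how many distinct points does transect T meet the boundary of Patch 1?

2

The segment meets the boundary at (2.455,5), (0.9,3.1).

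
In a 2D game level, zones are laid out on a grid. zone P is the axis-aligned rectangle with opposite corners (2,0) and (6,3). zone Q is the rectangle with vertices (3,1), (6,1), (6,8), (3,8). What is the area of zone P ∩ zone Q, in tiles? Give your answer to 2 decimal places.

6.00

|zone P∩zone Q|: x∈[3,6], y∈[1,3] → 3·2 = 6.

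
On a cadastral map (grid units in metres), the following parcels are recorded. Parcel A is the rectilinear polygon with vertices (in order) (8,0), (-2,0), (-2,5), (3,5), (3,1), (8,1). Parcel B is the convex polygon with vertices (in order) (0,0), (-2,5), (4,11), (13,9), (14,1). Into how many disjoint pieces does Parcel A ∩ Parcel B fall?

Parcel A ∩ Parcel B is a single connected region.

1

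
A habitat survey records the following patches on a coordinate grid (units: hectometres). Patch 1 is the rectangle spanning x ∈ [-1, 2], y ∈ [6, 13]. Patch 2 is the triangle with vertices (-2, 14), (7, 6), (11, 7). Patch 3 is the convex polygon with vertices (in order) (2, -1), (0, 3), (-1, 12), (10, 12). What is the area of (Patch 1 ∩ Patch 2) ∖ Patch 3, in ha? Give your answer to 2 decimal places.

|Patch 1 ∩ Patch 2| = 2.4373.
|(Patch 1 ∩ Patch 2) ∩ Patch 3| = 1.3391.
|(Patch 1 ∩ Patch 2) ∖ Patch 3| = 2.4373 − 1.3391 = 1.10.

1.10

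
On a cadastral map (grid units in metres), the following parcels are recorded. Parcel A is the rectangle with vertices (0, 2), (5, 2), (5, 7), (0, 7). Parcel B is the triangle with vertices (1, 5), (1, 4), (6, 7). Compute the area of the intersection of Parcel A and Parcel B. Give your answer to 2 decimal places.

2.40

The intersection is the polygon with vertices (5,6.4), (1,4), (1,5), (5,6.6).
By the shoelace formula its area is 2.40.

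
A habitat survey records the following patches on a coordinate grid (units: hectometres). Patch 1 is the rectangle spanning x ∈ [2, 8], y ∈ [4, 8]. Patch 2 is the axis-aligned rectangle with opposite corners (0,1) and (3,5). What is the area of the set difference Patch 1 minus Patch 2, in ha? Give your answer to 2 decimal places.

|Patch 1∩Patch 2|: x∈[2,3], y∈[4,5] → 1·1 = 1.
|Patch 1| = 24.
|Patch 1 ∖ Patch 2| = |Patch 1| − |Patch 1∩Patch 2| = 24 − 1 = 23.00.

23.00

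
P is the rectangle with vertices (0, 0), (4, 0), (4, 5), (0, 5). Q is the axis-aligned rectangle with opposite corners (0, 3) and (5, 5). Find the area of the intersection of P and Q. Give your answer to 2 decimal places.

8.00

|P∩Q|: x∈[0,4], y∈[3,5] → 4·2 = 8.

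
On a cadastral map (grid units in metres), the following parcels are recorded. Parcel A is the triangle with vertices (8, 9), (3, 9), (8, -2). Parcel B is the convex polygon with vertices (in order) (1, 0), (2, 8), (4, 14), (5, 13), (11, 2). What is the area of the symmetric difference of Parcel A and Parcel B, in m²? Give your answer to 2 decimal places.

53.04

|Parcel A| = 27.5, |Parcel B| = 74.5, |Parcel A∩Parcel B| = 24.478.
|Parcel A △ Parcel B| = |Parcel A| + |Parcel B| − 2·|Parcel A∩Parcel B| = 27.5 + 74.5 − 48.9561 = 53.04.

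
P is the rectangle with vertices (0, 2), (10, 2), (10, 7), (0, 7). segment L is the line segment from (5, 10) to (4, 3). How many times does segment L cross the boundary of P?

The segment meets the boundary at (4.571,7).

1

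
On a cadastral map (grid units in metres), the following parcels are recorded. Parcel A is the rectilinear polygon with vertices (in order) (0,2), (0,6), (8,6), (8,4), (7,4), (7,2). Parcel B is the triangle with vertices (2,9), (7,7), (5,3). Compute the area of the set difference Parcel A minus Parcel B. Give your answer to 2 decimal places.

|Parcel A| = 30, |Parcel A∩Parcel B| = 4.5.
|Parcel A ∖ Parcel B| = |Parcel A| − |Parcel A∩Parcel B| = 30 − 4.5 = 25.50.

25.50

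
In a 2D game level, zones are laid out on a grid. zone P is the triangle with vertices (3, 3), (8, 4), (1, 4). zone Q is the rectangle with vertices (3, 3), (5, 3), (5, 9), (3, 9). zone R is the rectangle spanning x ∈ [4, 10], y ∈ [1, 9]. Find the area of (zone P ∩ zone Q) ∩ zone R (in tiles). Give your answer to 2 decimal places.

0.70

The region (zone P ∩ zone Q) ∩ zone R is the polygon with vertices (5,4), (5,3.4), (4,3.2), (4,4).
By the shoelace formula its area is 0.70.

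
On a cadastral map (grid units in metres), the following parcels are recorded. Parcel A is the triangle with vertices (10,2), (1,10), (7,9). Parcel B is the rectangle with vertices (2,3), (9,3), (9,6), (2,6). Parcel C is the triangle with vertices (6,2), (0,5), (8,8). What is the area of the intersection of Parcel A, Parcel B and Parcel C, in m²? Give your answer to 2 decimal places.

The intersection is the polygon with vertices (7.333,6), (6.914,4.743), (5.5,6).
By the shoelace formula its area is 1.15.

1.15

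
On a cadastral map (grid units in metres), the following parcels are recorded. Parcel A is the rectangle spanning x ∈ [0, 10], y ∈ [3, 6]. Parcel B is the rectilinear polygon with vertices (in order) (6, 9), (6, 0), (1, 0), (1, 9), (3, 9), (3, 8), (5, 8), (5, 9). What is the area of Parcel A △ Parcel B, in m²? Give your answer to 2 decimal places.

|Parcel A| = 30, |Parcel B| = 43, |Parcel A∩Parcel B| = 15.
|Parcel A △ Parcel B| = |Parcel A| + |Parcel B| − 2·|Parcel A∩Parcel B| = 30 + 43 − 30 = 43.00.

43.00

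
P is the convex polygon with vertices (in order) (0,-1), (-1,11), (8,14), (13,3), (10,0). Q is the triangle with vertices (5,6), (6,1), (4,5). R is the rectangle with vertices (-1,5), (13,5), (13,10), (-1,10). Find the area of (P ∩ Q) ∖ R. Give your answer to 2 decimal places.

2.40

|P ∩ Q| = 3.
|(P ∩ Q) ∩ R| = 0.6.
|(P ∩ Q) ∖ R| = 3 − 0.6 = 2.40.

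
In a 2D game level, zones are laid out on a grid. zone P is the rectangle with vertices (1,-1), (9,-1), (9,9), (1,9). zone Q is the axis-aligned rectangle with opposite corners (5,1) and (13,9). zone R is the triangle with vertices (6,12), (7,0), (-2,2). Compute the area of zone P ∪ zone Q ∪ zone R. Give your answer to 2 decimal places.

By inclusion–exclusion:
Individual areas: |zone P| = 80, |zone Q| = 64, |zone R| = 53.
|zone P∩zone Q|: x∈[5,9], y∈[1,9] → 4·8 = 32.
|zone P∩zone R| = 42.4.
|zone Q∩zone R| = 12.6667.
|zone P∩zone Q∩zone R| = 12.6667.
|zone P ∪ zone Q ∪ zone R| = 197 − 87.0667 + 12.6667 = 122.60.

122.60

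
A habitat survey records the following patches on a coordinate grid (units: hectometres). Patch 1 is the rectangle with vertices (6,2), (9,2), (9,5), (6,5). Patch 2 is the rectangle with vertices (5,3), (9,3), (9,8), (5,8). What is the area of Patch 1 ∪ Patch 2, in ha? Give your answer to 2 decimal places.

By inclusion–exclusion:
Individual areas: |Patch 1| = 9, |Patch 2| = 20.
|Patch 1∩Patch 2|: x∈[6,9], y∈[3,5] → 3·2 = 6.
|Patch 1 ∪ Patch 2| = 29 − 6 = 23.00.

23.00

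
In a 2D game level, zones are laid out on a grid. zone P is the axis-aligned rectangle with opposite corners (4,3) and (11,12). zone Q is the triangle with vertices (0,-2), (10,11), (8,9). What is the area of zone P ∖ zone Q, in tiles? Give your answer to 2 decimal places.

60.60

|zone P| = 63, |zone P∩zone Q| = 2.4.
|zone P ∖ zone Q| = |zone P| − |zone P∩zone Q| = 63 − 2.4 = 60.60.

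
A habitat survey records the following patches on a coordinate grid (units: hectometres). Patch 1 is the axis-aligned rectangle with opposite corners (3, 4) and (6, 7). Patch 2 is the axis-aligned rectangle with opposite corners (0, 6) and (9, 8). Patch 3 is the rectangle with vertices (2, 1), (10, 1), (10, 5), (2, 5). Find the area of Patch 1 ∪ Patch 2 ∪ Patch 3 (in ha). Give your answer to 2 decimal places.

53.00

By inclusion–exclusion:
Individual areas: |Patch 1| = 9, |Patch 2| = 18, |Patch 3| = 32.
|Patch 1∩Patch 2|: x∈[3,6], y∈[6,7] → 3·1 = 3.
|Patch 1∩Patch 3|: x∈[3,6], y∈[4,5] → 3·1 = 3.
|Patch 2∩Patch 3| = 0 (no overlap).
|Patch 1∩Patch 2∩Patch 3| = 0.
|Patch 1 ∪ Patch 2 ∪ Patch 3| = 59 − 6 + 0 = 53.00.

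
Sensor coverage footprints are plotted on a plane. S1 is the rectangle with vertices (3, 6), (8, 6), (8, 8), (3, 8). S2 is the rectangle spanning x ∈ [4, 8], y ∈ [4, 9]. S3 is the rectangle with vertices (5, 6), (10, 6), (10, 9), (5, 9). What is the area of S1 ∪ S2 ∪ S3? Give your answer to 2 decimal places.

By inclusion–exclusion:
Individual areas: |S1| = 10, |S2| = 20, |S3| = 15.
|S1∩S2|: x∈[4,8], y∈[6,8] → 4·2 = 8.
|S1∩S3|: x∈[5,8], y∈[6,8] → 3·2 = 6.
|S2∩S3|: x∈[5,8], y∈[6,9] → 3·3 = 9.
|S1∩S2∩S3| = 6.
|S1 ∪ S2 ∪ S3| = 45 − 23 + 6 = 28.00.

28.00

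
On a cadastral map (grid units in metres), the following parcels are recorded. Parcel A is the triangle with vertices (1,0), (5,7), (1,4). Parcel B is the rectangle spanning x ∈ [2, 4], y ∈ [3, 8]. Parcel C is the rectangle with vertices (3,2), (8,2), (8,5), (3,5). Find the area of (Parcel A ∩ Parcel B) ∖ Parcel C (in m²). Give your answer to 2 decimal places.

2.91

|Parcel A ∩ Parcel B| = 3.5536.
|(Parcel A ∩ Parcel B) ∩ Parcel C| = 0.6429.
|(Parcel A ∩ Parcel B) ∖ Parcel C| = 3.5536 − 0.6429 = 2.91.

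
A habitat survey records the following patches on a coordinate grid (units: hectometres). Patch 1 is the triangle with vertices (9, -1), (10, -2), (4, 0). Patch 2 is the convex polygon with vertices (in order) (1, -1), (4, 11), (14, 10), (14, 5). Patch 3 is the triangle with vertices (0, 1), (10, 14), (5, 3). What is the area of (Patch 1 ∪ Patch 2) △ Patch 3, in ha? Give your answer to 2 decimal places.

|Patch 1 ∪ Patch 2| = 96.
|(Patch 1 ∪ Patch 2) ∩ Patch 3| = 19.0222.
|(Patch 1 ∪ Patch 2) △ Patch 3| = 96 + 22.5 − 38.0443 = 80.46.

80.46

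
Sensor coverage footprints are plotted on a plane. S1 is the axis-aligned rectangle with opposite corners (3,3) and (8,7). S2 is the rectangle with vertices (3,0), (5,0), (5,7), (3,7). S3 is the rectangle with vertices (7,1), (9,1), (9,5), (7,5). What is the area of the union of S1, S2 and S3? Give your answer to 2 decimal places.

By inclusion–exclusion:
Individual areas: |S1| = 20, |S2| = 14, |S3| = 8.
|S1∩S2|: x∈[3,5], y∈[3,7] → 2·4 = 8.
|S1∩S3|: x∈[7,8], y∈[3,5] → 1·2 = 2.
|S2∩S3| = 0 (no overlap).
|S1∩S2∩S3| = 0.
|S1 ∪ S2 ∪ S3| = 42 − 10 + 0 = 32.00.

32.00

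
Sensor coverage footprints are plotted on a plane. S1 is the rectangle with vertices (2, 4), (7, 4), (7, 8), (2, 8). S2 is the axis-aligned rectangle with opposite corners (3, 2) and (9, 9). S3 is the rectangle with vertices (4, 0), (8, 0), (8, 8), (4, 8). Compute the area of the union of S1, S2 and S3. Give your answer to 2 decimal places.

54.00

By inclusion–exclusion:
Individual areas: |S1| = 20, |S2| = 42, |S3| = 32.
|S1∩S2|: x∈[3,7], y∈[4,8] → 4·4 = 16.
|S1∩S3|: x∈[4,7], y∈[4,8] → 3·4 = 12.
|S2∩S3|: x∈[4,8], y∈[2,8] → 4·6 = 24.
|S1∩S2∩S3| = 12.
|S1 ∪ S2 ∪ S3| = 94 − 52 + 12 = 54.00.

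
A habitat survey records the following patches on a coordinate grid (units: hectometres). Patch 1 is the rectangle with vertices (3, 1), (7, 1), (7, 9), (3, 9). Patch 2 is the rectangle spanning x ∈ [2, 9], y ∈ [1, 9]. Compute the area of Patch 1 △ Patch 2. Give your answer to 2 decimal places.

24.00

|Patch 1∩Patch 2|: x∈[3,7], y∈[1,9] → 4·8 = 32.
|Patch 1 △ Patch 2| = |Patch 1| + |Patch 2| − 2·|Patch 1∩Patch 2| = 32 + 56 − 64 = 24.00.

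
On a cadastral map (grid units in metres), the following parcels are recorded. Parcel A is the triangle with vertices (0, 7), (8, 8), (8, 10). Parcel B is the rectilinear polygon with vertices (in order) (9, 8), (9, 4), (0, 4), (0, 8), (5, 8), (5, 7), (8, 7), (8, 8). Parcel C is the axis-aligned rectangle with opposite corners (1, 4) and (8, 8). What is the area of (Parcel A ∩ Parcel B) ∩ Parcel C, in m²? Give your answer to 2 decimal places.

1.98

|Parcel A ∩ Parcel B| = 2.1042.
|(Parcel A ∩ Parcel B) ∩ Parcel C| = 1.98.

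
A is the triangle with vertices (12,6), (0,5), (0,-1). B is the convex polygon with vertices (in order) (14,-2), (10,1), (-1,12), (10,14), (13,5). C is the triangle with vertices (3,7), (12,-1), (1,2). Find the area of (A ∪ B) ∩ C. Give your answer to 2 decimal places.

The region (A ∪ B) ∩ C is the polygon with vertices (4.8,5.4), (7.245,3.226), (3.823,1.23), (1,2), (2.276,5.19).
By the shoelace formula its area is 16.31.

16.31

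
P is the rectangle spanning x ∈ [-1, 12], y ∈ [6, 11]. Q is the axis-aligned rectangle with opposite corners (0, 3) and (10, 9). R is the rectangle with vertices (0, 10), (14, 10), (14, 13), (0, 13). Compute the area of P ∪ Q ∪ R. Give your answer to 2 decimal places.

By inclusion–exclusion:
Individual areas: |P| = 65, |Q| = 60, |R| = 42.
|P∩Q|: x∈[0,10], y∈[6,9] → 10·3 = 30.
|P∩R|: x∈[0,12], y∈[10,11] → 12·1 = 12.
|Q∩R| = 0 (no overlap).
|P∩Q∩R| = 0.
|P ∪ Q ∪ R| = 167 − 42 + 0 = 125.00.

125.00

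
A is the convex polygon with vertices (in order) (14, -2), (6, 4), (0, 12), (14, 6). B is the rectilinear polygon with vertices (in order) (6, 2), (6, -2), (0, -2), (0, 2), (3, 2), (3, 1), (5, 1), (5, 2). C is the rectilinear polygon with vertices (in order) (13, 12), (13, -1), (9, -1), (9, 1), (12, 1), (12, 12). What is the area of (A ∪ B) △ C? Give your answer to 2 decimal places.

|A ∪ B| = 92.
|(A ∪ B) ∩ C| = 8.9762.
|(A ∪ B) △ C| = 92 + 19 − 17.9524 = 93.05.

93.05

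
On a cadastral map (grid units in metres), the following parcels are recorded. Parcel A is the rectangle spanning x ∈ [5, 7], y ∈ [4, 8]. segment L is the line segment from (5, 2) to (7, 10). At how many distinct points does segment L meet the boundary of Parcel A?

2

The segment meets the boundary at (6.5,8), (5.5,4).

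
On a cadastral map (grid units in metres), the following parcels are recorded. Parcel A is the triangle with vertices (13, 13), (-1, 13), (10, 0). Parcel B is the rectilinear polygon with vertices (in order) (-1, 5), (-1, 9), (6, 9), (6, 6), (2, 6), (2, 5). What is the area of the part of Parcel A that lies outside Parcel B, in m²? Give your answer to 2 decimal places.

83.96

|Parcel A| = 91, |Parcel A∩Parcel B| = 7.0385.
|Parcel A ∖ Parcel B| = |Parcel A| − |Parcel A∩Parcel B| = 91 − 7.0385 = 83.96.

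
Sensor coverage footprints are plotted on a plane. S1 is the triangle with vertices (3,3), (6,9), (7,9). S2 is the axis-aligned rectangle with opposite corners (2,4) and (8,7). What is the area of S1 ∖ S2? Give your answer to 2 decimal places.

1.75

|S1| = 3, |S1∩S2| = 1.25.
|S1 ∖ S2| = |S1| − |S1∩S2| = 3 − 1.25 = 1.75.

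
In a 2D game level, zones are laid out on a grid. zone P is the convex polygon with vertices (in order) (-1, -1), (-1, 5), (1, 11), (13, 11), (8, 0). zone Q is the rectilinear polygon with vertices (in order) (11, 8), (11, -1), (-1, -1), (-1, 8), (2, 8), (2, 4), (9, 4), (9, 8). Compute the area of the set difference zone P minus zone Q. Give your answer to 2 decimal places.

|zone P| = 125, |zone P∩zone Q| = 61.1.
|zone P ∖ zone Q| = |zone P| − |zone P∩zone Q| = 125 − 61.1 = 63.90.

63.90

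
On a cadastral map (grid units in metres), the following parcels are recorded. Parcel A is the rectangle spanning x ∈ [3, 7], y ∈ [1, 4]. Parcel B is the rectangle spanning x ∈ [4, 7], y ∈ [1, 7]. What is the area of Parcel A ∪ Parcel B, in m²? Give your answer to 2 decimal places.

By inclusion–exclusion:
Individual areas: |Parcel A| = 12, |Parcel B| = 18.
|Parcel A∩Parcel B|: x∈[4,7], y∈[1,4] → 3·3 = 9.
|Parcel A ∪ Parcel B| = 30 − 9 = 21.00.

21.00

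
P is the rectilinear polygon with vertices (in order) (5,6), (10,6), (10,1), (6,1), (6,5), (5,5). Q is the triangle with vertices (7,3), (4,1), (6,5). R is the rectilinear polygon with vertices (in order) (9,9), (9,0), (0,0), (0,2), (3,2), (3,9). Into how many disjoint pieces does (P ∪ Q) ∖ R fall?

1

(P ∪ Q) ∖ R is a single connected region.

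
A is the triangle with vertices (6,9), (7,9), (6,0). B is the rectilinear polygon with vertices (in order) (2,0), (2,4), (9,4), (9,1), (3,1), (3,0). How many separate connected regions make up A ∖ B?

2

A ∖ B splits into 2 disjoint pieces (area 3.6111, area 0.0556).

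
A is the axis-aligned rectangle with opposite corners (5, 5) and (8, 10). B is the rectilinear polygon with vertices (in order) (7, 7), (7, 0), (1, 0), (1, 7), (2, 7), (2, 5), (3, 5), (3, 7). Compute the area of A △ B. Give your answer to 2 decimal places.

47.00

|A| = 15, |B| = 40, |A∩B| = 4.
|A △ B| = |A| + |B| − 2·|A∩B| = 15 + 40 − 8 = 47.00.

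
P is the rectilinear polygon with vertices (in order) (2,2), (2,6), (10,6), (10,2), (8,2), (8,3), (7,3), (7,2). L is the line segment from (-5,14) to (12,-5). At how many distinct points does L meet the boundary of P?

2

The segment meets the boundary at (5.737,2), (2.158,6).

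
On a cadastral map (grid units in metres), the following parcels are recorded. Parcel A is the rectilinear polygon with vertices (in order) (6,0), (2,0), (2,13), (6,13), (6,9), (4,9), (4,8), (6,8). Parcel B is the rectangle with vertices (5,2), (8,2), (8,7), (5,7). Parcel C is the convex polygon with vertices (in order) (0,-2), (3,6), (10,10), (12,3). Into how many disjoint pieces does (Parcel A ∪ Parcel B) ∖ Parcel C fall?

(Parcel A ∪ Parcel B) ∖ Parcel C splits into 2 disjoint pieces (area 24.7619, area 0.3).

2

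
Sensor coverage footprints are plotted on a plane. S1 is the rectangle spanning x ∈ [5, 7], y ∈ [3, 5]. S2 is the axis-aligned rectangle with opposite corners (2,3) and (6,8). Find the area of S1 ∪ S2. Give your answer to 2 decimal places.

By inclusion–exclusion:
Individual areas: |S1| = 4, |S2| = 20.
|S1∩S2|: x∈[5,6], y∈[3,5] → 1·2 = 2.
|S1 ∪ S2| = 24 − 2 = 22.00.

22.00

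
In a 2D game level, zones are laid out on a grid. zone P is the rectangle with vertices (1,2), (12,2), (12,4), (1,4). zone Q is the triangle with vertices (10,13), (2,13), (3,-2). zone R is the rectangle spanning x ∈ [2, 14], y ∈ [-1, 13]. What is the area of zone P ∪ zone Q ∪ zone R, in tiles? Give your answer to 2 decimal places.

By inclusion–exclusion:
Individual areas: |zone P| = 22, |zone Q| = 60, |zone R| = 168.
|zone P∩zone Q| = 5.3333.
|zone P∩zone R|: x∈[2,12], y∈[2,4] → 10·2 = 20.
|zone Q∩zone R| = 59.7333.
|zone P∩zone Q∩zone R| = 5.3333.
|zone P ∪ zone Q ∪ zone R| = 250 − 85.0667 + 5.3333 = 170.27.

170.27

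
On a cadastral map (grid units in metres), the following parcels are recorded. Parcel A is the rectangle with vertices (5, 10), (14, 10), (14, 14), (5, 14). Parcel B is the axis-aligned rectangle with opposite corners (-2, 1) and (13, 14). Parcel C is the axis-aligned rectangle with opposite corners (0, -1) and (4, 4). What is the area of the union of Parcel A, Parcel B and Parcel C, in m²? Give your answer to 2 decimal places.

By inclusion–exclusion:
Individual areas: |Parcel A| = 36, |Parcel B| = 195, |Parcel C| = 20.
|Parcel A∩Parcel B|: x∈[5,13], y∈[10,14] → 8·4 = 32.
|Parcel A∩Parcel C| = 0 (no overlap).
|Parcel B∩Parcel C|: x∈[0,4], y∈[1,4] → 4·3 = 12.
|Parcel A∩Parcel B∩Parcel C| = 0.
|Parcel A ∪ Parcel B ∪ Parcel C| = 251 − 44 + 0 = 207.00.

207.00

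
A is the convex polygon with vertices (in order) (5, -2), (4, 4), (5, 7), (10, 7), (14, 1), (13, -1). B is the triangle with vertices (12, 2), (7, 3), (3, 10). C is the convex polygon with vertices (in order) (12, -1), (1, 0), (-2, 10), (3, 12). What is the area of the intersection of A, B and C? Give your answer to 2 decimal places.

The intersection is the polygon with vertices (6.375,7), (6.6,6.8), (9.589,2.482), (7,3), (4.895,6.684), (5,7).
By the shoelace formula its area is 8.48.

8.48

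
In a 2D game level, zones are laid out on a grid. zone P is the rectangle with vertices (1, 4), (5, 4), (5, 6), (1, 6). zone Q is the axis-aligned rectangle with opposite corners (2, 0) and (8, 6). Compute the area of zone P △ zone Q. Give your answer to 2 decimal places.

|zone P∩zone Q|: x∈[2,5], y∈[4,6] → 3·2 = 6.
|zone P △ zone Q| = |zone P| + |zone Q| − 2·|zone P∩zone Q| = 8 + 36 − 12 = 32.00.

32.00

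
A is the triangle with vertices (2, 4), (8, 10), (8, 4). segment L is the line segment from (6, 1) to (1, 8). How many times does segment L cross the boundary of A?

The segment meets the boundary at (3.083,5.083), (3.857,4).

2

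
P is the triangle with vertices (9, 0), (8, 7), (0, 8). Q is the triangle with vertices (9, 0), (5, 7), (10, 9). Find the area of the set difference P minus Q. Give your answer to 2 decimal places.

|P| = 27.5, |P∩Q| = 10.9286.
|P ∖ Q| = |P| − |P∩Q| = 27.5 − 10.9286 = 16.57.

16.57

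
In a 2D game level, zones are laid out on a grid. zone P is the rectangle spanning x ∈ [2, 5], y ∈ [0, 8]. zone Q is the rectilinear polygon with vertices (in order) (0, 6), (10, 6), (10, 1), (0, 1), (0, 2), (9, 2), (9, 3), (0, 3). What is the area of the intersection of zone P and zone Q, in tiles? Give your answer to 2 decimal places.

12.00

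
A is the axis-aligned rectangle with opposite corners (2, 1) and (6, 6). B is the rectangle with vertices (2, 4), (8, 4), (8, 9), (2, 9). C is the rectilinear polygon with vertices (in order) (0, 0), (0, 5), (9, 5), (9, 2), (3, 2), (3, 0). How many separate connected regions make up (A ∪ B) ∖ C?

(A ∪ B) ∖ C splits into 2 disjoint pieces (area 3, area 24).

2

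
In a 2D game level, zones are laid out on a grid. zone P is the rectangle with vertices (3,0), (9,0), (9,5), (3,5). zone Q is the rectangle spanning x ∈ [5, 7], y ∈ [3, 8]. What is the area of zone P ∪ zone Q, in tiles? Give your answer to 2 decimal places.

36.00

By inclusion–exclusion:
Individual areas: |zone P| = 30, |zone Q| = 10.
|zone P∩zone Q|: x∈[5,7], y∈[3,5] → 2·2 = 4.
|zone P ∪ zone Q| = 40 − 4 = 36.00.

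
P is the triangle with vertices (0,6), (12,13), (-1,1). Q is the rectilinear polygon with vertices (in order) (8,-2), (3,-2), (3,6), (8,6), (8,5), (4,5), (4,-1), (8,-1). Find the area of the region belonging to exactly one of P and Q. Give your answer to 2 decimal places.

|P| = 26.5, |Q| = 16, |P∩Q| = 0.9263.
|P △ Q| = |P| + |Q| − 2·|P∩Q| = 26.5 + 16 − 1.8526 = 40.65.

40.65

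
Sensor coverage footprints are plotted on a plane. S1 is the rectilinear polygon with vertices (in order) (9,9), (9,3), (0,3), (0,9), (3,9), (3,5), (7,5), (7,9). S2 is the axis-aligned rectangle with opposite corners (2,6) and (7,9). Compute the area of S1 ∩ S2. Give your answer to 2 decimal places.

3.00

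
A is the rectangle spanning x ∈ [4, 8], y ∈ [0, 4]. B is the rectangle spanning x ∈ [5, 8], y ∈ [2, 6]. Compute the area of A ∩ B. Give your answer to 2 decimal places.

|A∩B|: x∈[5,8], y∈[2,4] → 3·2 = 6.

6.00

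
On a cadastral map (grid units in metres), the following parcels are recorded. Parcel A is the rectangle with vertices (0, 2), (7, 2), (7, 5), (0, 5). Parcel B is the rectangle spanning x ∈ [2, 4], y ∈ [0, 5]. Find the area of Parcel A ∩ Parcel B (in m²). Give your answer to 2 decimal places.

6.00

|Parcel A∩Parcel B|: x∈[2,4], y∈[2,5] → 2·3 = 6.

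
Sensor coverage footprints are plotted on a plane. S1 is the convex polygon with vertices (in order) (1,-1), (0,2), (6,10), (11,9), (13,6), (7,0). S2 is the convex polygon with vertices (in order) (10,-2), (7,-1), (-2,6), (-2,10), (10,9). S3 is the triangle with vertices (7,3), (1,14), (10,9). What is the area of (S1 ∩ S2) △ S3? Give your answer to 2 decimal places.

|S1 ∩ S2| = 56.84.
|(S1 ∩ S2) ∩ S3| = 18.808.
|(S1 ∩ S2) △ S3| = 56.84 + 34.5 − 37.6161 = 53.72.

53.72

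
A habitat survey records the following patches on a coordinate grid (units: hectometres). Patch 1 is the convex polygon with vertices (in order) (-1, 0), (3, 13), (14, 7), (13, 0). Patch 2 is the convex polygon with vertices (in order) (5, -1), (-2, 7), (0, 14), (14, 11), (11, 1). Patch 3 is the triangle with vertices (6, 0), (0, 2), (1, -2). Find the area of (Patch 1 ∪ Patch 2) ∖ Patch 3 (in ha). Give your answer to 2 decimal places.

176.02

|Patch 1 ∪ Patch 2| = 182.0417.
|(Patch 1 ∪ Patch 2) ∩ Patch 3| = 6.0208.
|(Patch 1 ∪ Patch 2) ∖ Patch 3| = 182.0417 − 6.0208 = 176.02.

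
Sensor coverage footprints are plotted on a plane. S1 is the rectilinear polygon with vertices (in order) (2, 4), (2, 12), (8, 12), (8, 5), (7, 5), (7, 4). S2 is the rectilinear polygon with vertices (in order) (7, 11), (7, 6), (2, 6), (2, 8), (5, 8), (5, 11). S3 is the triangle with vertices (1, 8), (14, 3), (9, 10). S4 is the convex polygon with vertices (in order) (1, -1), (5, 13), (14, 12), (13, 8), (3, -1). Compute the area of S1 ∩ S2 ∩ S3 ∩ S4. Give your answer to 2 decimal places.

8.15

The intersection is the polygon with vertices (5,9), (7,9.5), (7,6), (6.2,6), (3.317,7.109), (3.571,8), (5,8).
By the shoelace formula its area is 8.15.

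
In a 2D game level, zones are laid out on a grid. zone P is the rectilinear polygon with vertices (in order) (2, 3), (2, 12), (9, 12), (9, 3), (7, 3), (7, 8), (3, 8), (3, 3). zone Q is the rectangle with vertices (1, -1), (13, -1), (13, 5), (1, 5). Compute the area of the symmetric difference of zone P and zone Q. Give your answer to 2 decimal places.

103.00

|zone P| = 43, |zone Q| = 72, |zone P∩zone Q| = 6.
|zone P △ zone Q| = |zone P| + |zone Q| − 2·|zone P∩zone Q| = 43 + 72 − 12 = 103.00.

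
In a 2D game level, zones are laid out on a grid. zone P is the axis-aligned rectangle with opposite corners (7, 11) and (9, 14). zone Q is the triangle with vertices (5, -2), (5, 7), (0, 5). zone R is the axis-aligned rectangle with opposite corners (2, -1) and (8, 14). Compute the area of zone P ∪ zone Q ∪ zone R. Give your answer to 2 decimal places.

By inclusion–exclusion:
Individual areas: |zone P| = 6, |zone Q| = 22.5, |zone R| = 90.
|zone P∩zone Q| = 0.
|zone P∩zone R|: x∈[7,8], y∈[11,14] → 1·3 = 3.
|zone Q∩zone R| = 18.5429.
|zone P∩zone Q∩zone R| = 0.
|zone P ∪ zone Q ∪ zone R| = 118.5 − 21.5429 + 0 = 96.96.

96.96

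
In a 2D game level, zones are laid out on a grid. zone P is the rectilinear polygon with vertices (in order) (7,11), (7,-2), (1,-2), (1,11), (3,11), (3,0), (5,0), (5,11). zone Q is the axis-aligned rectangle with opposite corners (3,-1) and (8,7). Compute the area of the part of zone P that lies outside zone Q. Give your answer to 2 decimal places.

38.00

|zone P| = 56, |zone P∩zone Q| = 18.
|zone P ∖ zone Q| = |zone P| − |zone P∩zone Q| = 56 − 18 = 38.00.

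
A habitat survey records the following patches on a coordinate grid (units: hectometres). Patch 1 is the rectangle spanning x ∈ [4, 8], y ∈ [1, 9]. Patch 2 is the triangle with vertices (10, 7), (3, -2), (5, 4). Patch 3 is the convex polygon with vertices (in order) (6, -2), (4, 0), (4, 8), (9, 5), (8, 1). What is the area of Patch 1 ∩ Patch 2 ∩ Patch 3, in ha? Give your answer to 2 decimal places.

8.61

The intersection is the polygon with vertices (5.333,1), (4,1), (5,4), (7.833,5.7), (8,5.6), (8,4.429).
By the shoelace formula its area is 8.61.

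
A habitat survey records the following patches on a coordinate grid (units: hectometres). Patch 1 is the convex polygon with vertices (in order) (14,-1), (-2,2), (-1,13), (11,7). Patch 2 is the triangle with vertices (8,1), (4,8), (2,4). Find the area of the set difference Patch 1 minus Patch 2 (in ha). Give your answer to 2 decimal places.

113.50

|Patch 1| = 128.5, |Patch 1∩Patch 2| = 15.
|Patch 1 ∖ Patch 2| = |Patch 1| − |Patch 1∩Patch 2| = 128.5 − 15 = 113.50.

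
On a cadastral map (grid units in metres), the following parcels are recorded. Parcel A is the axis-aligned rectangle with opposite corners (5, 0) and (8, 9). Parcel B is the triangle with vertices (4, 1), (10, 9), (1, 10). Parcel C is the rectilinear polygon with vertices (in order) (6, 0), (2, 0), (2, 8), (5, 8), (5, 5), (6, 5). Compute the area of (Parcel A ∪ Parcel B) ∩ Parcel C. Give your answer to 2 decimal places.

19.33

|Parcel A ∪ Parcel B| = 52.
|(Parcel A ∪ Parcel B) ∩ Parcel C| = 19.33.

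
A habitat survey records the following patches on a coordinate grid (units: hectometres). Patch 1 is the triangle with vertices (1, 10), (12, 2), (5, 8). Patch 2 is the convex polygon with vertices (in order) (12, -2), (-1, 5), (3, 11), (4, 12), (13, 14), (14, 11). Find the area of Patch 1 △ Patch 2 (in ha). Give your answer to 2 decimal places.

139.70

|Patch 1| = 5, |Patch 2| = 144.5, |Patch 1∩Patch 2| = 4.898.
|Patch 1 △ Patch 2| = |Patch 1| + |Patch 2| − 2·|Patch 1∩Patch 2| = 5 + 144.5 − 9.7959 = 139.70.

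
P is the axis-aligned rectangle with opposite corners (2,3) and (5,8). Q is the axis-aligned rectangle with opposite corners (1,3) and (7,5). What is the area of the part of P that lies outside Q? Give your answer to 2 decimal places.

|P∩Q|: x∈[2,5], y∈[3,5] → 3·2 = 6.
|P| = 15.
|P ∖ Q| = |P| − |P∩Q| = 15 − 6 = 9.00.

9.00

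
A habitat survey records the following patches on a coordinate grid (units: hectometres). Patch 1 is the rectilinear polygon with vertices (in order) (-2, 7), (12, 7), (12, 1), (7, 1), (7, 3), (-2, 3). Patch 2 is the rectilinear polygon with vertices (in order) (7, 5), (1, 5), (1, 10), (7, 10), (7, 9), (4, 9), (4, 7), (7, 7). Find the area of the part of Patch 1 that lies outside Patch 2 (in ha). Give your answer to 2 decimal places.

|Patch 1| = 66, |Patch 1∩Patch 2| = 12.
|Patch 1 ∖ Patch 2| = |Patch 1| − |Patch 1∩Patch 2| = 66 − 12 = 54.00.

54.00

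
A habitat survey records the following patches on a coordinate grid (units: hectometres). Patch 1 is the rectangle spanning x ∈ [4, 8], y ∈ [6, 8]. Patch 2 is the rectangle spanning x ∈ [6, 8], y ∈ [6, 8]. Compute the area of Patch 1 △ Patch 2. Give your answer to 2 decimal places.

4.00

|Patch 1∩Patch 2|: x∈[6,8], y∈[6,8] → 2·2 = 4.
|Patch 1 △ Patch 2| = |Patch 1| + |Patch 2| − 2·|Patch 1∩Patch 2| = 8 + 4 − 8 = 4.00.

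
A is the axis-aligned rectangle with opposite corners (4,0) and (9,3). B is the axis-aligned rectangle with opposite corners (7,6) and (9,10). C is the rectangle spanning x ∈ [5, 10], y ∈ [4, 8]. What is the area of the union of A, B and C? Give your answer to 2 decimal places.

By inclusion–exclusion:
Individual areas: |A| = 15, |B| = 8, |C| = 20.
|A∩B| = 0 (no overlap).
|A∩C| = 0 (no overlap).
|B∩C|: x∈[7,9], y∈[6,8] → 2·2 = 4.
|A∩B∩C| = 0.
|A ∪ B ∪ C| = 43 − 4 + 0 = 39.00.

39.00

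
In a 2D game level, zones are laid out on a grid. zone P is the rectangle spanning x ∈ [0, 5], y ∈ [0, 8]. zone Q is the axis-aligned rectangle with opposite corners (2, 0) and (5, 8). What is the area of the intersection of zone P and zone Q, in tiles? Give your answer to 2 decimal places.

24.00

|zone P∩zone Q|: x∈[2,5], y∈[0,8] → 3·8 = 24.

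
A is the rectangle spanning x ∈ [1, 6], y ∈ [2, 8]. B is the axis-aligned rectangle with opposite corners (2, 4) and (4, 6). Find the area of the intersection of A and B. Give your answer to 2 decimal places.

4.00

|A∩B|: x∈[2,4], y∈[4,6] → 2·2 = 4.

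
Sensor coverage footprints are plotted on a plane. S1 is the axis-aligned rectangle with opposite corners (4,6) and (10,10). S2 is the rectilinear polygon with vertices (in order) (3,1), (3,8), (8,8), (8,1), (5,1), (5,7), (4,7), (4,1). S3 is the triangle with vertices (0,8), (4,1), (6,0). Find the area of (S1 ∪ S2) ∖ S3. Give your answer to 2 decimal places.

44.50

|S1 ∪ S2| = 46.
|(S1 ∪ S2) ∩ S3| = 1.5.
|(S1 ∪ S2) ∖ S3| = 46 − 1.5 = 44.50.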